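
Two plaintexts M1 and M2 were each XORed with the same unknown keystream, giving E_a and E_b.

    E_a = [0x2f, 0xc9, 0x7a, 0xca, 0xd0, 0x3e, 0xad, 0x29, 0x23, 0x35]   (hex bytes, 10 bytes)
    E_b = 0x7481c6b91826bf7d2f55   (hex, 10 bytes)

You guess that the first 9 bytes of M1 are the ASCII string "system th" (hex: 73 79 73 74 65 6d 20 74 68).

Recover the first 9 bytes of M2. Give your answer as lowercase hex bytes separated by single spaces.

28 31 cf 07 ad 75 32 20 64

First, E_a ⊕ E_b = (M1 ⊕ K) ⊕ (M2 ⊕ K) = M1 ⊕ M2, so the key drops out. Then M2 = (M1 ⊕ M2) ⊕ M1 over the first 9 bytes.
byte 0: (2f xor 74) xor 73 = 5b xor 73 = 28
byte 1: (c9 xor 81) xor 79 = 48 xor 79 = 31
byte 2: (7a xor c6) xor 73 = bc xor 73 = cf
byte 3: (ca xor b9) xor 74 = 73 xor 74 = 07
byte 4: (d0 xor 18) xor 65 = c8 xor 65 = ad
byte 5: (3e xor 26) xor 6d = 18 xor 6d = 75
byte 6: (ad xor bf) xor 20 = 12 xor 20 = 32
byte 7: (29 xor 7d) xor 74 = 54 xor 74 = 20
byte 8: (23 xor 2f) xor 68 = 0c xor 68 = 64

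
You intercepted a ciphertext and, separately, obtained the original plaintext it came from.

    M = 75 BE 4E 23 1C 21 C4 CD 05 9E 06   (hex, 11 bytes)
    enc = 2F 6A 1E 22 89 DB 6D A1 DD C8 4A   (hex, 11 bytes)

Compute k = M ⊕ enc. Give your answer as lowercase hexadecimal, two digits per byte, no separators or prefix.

Since enc = M ⊕ k, XORing both sides with M gives k = M ⊕ enc.
byte 0: 75 xor 2f = 5a
byte 1: be xor 6a = d4
byte 2: 4e xor 1e = 50
byte 3: 23 xor 22 = 01
byte 4: 1c xor 89 = 95
byte 5: 21 xor db = fa
byte 6: c4 xor 6d = a9
byte 7: cd xor a1 = 6c
byte 8: 05 xor dd = d8
byte 9: 9e xor c8 = 56
byte 10: 06 xor 4a = 4c

5ad4500195faa96cd8564c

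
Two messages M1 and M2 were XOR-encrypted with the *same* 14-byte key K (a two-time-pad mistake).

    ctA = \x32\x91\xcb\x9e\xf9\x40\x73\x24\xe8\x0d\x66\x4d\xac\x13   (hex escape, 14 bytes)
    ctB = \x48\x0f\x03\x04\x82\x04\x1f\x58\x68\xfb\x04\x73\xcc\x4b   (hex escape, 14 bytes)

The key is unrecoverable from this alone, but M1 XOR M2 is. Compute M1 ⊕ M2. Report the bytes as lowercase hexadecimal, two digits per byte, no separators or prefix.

ctA ⊕ ctB = (M1 ⊕ K) ⊕ (M2 ⊕ K) = M1 ⊕ M2 — the shared key cancels under XOR.
byte 0: 00110010 ⊕ 01001000 = 01111010
byte 1: 10010001 ⊕ 00001111 = 10011110
byte 2: 11001011 ⊕ 00000011 = 11001000
byte 3: 10011110 ⊕ 00000100 = 10011010
byte 4: 11111001 ⊕ 10000010 = 01111011
byte 5: 01000000 ⊕ 00000100 = 01000100
byte 6: 01110011 ⊕ 00011111 = 01101100
byte 7: 00100100 ⊕ 01011000 = 01111100
byte 8: 11101000 ⊕ 01101000 = 10000000
byte 9: 00001101 ⊕ 11111011 = 11110110
byte 10: 01100110 ⊕ 00000100 = 01100010
byte 11: 01001101 ⊕ 01110011 = 00111110
byte 12: 10101100 ⊕ 11001100 = 01100000
byte 13: 00010011 ⊕ 01001011 = 01011000

7a9ec89a7b446c7c80f6623e6058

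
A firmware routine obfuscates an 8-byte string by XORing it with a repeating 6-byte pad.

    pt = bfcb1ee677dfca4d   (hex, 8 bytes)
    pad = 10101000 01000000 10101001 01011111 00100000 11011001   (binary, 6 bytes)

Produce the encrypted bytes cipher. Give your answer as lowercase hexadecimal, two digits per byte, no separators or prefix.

178bb7b95706620d

The 6-byte key repeats, so the effective keystream is a8 40 a9 5f 20 d9 a8 40.
byte 0: bf ⊕ a8 = 17
byte 1: cb ⊕ 40 = 8b
byte 2: 1e ⊕ a9 = b7
byte 3: e6 ⊕ 5f = b9
byte 4: 77 ⊕ 20 = 57
byte 5: df ⊕ d9 = 06
byte 6: ca ⊕ a8 = 62
byte 7: 4d ⊕ 40 = 0d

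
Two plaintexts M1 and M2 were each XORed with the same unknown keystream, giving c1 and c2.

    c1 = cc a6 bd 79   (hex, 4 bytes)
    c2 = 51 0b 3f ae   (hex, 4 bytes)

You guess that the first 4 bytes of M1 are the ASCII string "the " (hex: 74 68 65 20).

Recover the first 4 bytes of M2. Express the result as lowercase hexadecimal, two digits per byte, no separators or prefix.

e9c5e7f7

First, c1 ⊕ c2 = (M1 ⊕ K) ⊕ (M2 ⊕ K) = M1 ⊕ M2, so the key drops out. Then M2 = (M1 ⊕ M2) ⊕ M1 over the first 4 bytes.
byte 0: (cc XOR 51) XOR 74 = 9d XOR 74 = e9
byte 1: (a6 XOR 0b) XOR 68 = ad XOR 68 = c5
byte 2: (bd XOR 3f) XOR 65 = 82 XOR 65 = e7
byte 3: (79 XOR ae) XOR 20 = d7 XOR 20 = f7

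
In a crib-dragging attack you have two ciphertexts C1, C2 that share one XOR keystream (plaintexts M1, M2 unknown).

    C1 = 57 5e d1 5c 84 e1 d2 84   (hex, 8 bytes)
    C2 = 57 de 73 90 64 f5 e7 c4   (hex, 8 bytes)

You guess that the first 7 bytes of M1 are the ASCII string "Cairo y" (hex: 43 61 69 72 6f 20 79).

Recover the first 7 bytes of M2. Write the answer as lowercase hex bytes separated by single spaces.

43 e1 cb be 8f 34 4c

First, C1 ⊕ C2 = (M1 ⊕ K) ⊕ (M2 ⊕ K) = M1 ⊕ M2, so the key drops out. Then M2 = (M1 ⊕ M2) ⊕ M1 over the first 7 bytes.
byte 0: (57 ^ 57) ^ 43 = 00 ^ 43 = 43
byte 1: (5e ^ de) ^ 61 = 80 ^ 61 = e1
byte 2: (d1 ^ 73) ^ 69 = a2 ^ 69 = cb
byte 3: (5c ^ 90) ^ 72 = cc ^ 72 = be
byte 4: (84 ^ 64) ^ 6f = e0 ^ 6f = 8f
byte 5: (e1 ^ f5) ^ 20 = 14 ^ 20 = 34
byte 6: (d2 ^ e7) ^ 79 = 35 ^ 79 = 4c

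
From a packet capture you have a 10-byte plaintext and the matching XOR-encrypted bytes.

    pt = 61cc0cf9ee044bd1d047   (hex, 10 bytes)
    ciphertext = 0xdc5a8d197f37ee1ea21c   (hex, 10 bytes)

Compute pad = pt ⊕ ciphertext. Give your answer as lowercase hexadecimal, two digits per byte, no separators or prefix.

bd9681e09133a5cf725b

Since ciphertext = pt ⊕ pad, XORing both sides with pt gives pad = pt ⊕ ciphertext.
01100001 xor 11011100 = 10111101
11001100 xor 01011010 = 10010110
00001100 xor 10001101 = 10000001
11111001 xor 00011001 = 11100000
11101110 xor 01111111 = 10010001
00000100 xor 00110111 = 00110011
01001011 xor 11101110 = 10100101
11010001 xor 00011110 = 11001111
11010000 xor 10100010 = 01110010
01000111 xor 00011100 = 01011011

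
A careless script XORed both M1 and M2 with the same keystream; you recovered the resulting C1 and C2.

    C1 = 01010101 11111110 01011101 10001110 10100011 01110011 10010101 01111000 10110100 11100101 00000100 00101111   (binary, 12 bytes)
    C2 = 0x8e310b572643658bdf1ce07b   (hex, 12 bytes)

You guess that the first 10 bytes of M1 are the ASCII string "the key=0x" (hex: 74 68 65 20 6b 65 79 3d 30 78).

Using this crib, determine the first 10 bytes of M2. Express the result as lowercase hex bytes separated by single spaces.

af a7 33 f9 ee 55 89 ce 5b 81

First, C1 ⊕ C2 = (M1 ⊕ K) ⊕ (M2 ⊕ K) = M1 ⊕ M2, so the key drops out. Then M2 = (M1 ⊕ M2) ⊕ M1 over the first 10 bytes.
byte 0: (55 ⊕ 8e) ⊕ 74 = db ⊕ 74 = af
byte 1: (fe ⊕ 31) ⊕ 68 = cf ⊕ 68 = a7
byte 2: (5d ⊕ 0b) ⊕ 65 = 56 ⊕ 65 = 33
byte 3: (8e ⊕ 57) ⊕ 20 = d9 ⊕ 20 = f9
byte 4: (a3 ⊕ 26) ⊕ 6b = 85 ⊕ 6b = ee
byte 5: (73 ⊕ 43) ⊕ 65 = 30 ⊕ 65 = 55
byte 6: (95 ⊕ 65) ⊕ 79 = f0 ⊕ 79 = 89
byte 7: (78 ⊕ 8b) ⊕ 3d = f3 ⊕ 3d = ce
byte 8: (b4 ⊕ df) ⊕ 30 = 6b ⊕ 30 = 5b
byte 9: (e5 ⊕ 1c) ⊕ 78 = f9 ⊕ 78 = 81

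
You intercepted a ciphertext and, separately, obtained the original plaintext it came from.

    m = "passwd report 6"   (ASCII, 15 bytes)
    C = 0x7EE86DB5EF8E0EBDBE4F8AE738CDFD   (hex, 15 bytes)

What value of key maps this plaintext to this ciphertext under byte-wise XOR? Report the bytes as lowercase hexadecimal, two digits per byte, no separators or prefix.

0e891ec698ea2ecfdb3fe5954cedcb

Since C = m ⊕ key, XORing both sides with m gives key = m ⊕ C.
112 xor 126 =  14
 97 xor 232 = 137
115 xor 109 =  30
115 xor 181 = 198
119 xor 239 = 152
100 xor 142 = 234
 32 xor  14 =  46
114 xor 189 = 207
101 xor 190 = 219
112 xor  79 =  63
111 xor 138 = 229
114 xor 231 = 149
116 xor  56 =  76
 32 xor 205 = 237
 54 xor 253 = 203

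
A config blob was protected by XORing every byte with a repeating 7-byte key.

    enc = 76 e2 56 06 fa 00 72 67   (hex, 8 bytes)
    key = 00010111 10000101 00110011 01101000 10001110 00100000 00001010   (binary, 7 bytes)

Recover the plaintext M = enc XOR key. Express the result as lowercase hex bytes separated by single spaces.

61 67 65 6e 74 20 78 70

The 7-byte key repeats, so the effective keystream is 17 85 33 68 8e 20 0a 17.
byte 0: 76 xor 17 = 61
byte 1: e2 xor 85 = 67
byte 2: 56 xor 33 = 65
byte 3: 06 xor 68 = 6e
byte 4: fa xor 8e = 74
byte 5: 00 xor 20 = 20
byte 6: 72 xor 0a = 78
byte 7: 67 xor 17 = 70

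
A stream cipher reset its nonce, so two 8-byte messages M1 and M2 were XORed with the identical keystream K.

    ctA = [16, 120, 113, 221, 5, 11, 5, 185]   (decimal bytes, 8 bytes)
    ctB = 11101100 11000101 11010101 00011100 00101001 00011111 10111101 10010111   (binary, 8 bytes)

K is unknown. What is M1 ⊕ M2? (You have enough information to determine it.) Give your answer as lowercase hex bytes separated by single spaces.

ctA ⊕ ctB = (M1 ⊕ K) ⊕ (M2 ⊕ K) = M1 ⊕ M2 — the shared key cancels under XOR.
10 ^ ec = fc
78 ^ c5 = bd
71 ^ d5 = a4
dd ^ 1c = c1
05 ^ 29 = 2c
0b ^ 1f = 14
05 ^ bd = b8
b9 ^ 97 = 2e

fc bd a4 c1 2c 14 b8 2e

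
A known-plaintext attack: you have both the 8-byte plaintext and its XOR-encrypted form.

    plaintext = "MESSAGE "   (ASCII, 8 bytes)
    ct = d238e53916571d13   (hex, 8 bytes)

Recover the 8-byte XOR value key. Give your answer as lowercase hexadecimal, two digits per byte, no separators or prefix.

9f7db66a57105833

Since ct = plaintext ⊕ key, XORing both sides with plaintext gives key = plaintext ⊕ ct.
01001101 XOR 11010010 = 10011111
01000101 XOR 00111000 = 01111101
01010011 XOR 11100101 = 10110110
01010011 XOR 00111001 = 01101010
01000001 XOR 00010110 = 01010111
01000111 XOR 01010111 = 00010000
01000101 XOR 00011101 = 01011000
00100000 XOR 00010011 = 00110011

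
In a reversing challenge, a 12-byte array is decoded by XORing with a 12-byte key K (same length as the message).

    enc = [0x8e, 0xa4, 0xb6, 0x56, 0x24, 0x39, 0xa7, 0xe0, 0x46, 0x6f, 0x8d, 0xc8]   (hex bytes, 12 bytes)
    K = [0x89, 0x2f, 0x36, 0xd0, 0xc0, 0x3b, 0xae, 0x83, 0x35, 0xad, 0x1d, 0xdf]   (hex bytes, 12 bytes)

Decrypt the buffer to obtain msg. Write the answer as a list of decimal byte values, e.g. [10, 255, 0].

XOR is its own inverse, so applying the key byte-wise gives the result directly.
8e xor 89 = 07
a4 xor 2f = 8b
b6 xor 36 = 80
56 xor d0 = 86
24 xor c0 = e4
39 xor 3b = 02
a7 xor ae = 09
e0 xor 83 = 63
46 xor 35 = 73
6f xor ad = c2
8d xor 1d = 90
c8 xor df = 17

[7, 139, 128, 134, 228, 2, 9, 99, 115, 194, 144, 23]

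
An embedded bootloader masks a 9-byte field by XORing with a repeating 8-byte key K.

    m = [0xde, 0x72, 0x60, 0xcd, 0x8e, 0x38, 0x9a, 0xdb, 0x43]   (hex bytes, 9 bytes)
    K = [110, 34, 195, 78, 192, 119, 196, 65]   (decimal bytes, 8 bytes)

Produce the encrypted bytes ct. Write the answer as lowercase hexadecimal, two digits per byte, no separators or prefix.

The 8-byte key repeats, so the effective keystream is 6e 22 c3 4e c0 77 c4 41 6e.
byte 0: 222 xor 110 = 176
byte 1: 114 xor  34 =  80
byte 2:  96 xor 195 = 163
byte 3: 205 xor  78 = 131
byte 4: 142 xor 192 =  78
byte 5:  56 xor 119 =  79
byte 6: 154 xor 196 =  94
byte 7: 219 xor  65 = 154
byte 8:  67 xor 110 =  45

b050a3834e4f5e9a2d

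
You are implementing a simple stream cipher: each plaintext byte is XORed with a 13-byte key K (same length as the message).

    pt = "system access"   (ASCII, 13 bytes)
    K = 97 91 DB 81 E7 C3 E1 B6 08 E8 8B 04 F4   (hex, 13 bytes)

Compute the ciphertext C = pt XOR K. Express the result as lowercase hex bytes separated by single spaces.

e4 e8 a8 f5 82 ae c1 d7 6b 8b ee 77 87

73 ^ 97 = e4
79 ^ 91 = e8
73 ^ db = a8
74 ^ 81 = f5
65 ^ e7 = 82
6d ^ c3 = ae
20 ^ e1 = c1
61 ^ b6 = d7
63 ^ 08 = 6b
63 ^ e8 = 8b
65 ^ 8b = ee
73 ^ 04 = 77
73 ^ f4 = 87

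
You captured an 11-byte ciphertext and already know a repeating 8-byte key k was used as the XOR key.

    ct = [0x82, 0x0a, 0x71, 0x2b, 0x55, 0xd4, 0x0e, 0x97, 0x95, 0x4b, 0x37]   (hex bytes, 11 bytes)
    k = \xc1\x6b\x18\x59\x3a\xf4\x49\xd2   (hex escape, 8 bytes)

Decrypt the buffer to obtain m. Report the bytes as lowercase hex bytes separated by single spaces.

The 8-byte key repeats, so the effective keystream is c1 6b 18 59 3a f4 49 d2 c1 6b 18.
byte 0: 82 ^ c1 = 43
byte 1: 0a ^ 6b = 61
byte 2: 71 ^ 18 = 69
byte 3: 2b ^ 59 = 72
byte 4: 55 ^ 3a = 6f
byte 5: d4 ^ f4 = 20
byte 6: 0e ^ 49 = 47
byte 7: 97 ^ d2 = 45
byte 8: 95 ^ c1 = 54
byte 9: 4b ^ 6b = 20
byte 10: 37 ^ 18 = 2f

43 61 69 72 6f 20 47 45 54 20 2f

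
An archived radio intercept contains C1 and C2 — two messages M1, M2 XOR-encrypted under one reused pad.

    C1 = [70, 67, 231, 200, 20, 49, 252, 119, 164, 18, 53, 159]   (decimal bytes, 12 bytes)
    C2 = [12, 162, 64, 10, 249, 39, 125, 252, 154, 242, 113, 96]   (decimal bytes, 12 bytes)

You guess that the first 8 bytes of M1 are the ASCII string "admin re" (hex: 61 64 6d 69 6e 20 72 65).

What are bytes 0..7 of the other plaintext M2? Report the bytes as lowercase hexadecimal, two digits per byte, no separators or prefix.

First, C1 ⊕ C2 = (M1 ⊕ K) ⊕ (M2 ⊕ K) = M1 ⊕ M2, so the key drops out. Then M2 = (M1 ⊕ M2) ⊕ M1 over the first 8 bytes.
byte 0: (46 XOR 0c) XOR 61 = 4a XOR 61 = 2b
byte 1: (43 XOR a2) XOR 64 = e1 XOR 64 = 85
byte 2: (e7 XOR 40) XOR 6d = a7 XOR 6d = ca
byte 3: (c8 XOR 0a) XOR 69 = c2 XOR 69 = ab
byte 4: (14 XOR f9) XOR 6e = ed XOR 6e = 83
byte 5: (31 XOR 27) XOR 20 = 16 XOR 20 = 36
byte 6: (fc XOR 7d) XOR 72 = 81 XOR 72 = f3
byte 7: (77 XOR fc) XOR 65 = 8b XOR 65 = ee

2b85caab8336f3ee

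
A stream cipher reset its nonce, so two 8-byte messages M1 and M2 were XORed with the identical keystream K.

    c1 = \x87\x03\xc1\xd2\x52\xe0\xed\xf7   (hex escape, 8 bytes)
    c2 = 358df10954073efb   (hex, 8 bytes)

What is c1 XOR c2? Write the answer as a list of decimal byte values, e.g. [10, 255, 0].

c1 ⊕ c2 = (M1 ⊕ K) ⊕ (M2 ⊕ K) = M1 ⊕ M2 — the shared key cancels under XOR.
10000111 XOR 00110101 = 10110010
00000011 XOR 10001101 = 10001110
11000001 XOR 11110001 = 00110000
11010010 XOR 00001001 = 11011011
01010010 XOR 01010100 = 00000110
11100000 XOR 00000111 = 11100111
11101101 XOR 00111110 = 11010011
11110111 XOR 11111011 = 00001100

[178, 142, 48, 219, 6, 231, 211, 12]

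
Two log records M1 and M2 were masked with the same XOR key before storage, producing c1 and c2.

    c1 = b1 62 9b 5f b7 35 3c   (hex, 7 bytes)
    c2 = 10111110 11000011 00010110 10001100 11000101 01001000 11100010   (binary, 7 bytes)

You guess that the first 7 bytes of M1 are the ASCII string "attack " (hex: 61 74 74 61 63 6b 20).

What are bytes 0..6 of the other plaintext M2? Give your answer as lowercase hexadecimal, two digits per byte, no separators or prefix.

6ed5f9b21116fe

First, c1 ⊕ c2 = (M1 ⊕ K) ⊕ (M2 ⊕ K) = M1 ⊕ M2, so the key drops out. Then M2 = (M1 ⊕ M2) ⊕ M1 over the first 7 bytes.
byte 0: (b1 ^ be) ^ 61 = 0f ^ 61 = 6e
byte 1: (62 ^ c3) ^ 74 = a1 ^ 74 = d5
byte 2: (9b ^ 16) ^ 74 = 8d ^ 74 = f9
byte 3: (5f ^ 8c) ^ 61 = d3 ^ 61 = b2
byte 4: (b7 ^ c5) ^ 63 = 72 ^ 63 = 11
byte 5: (35 ^ 48) ^ 6b = 7d ^ 6b = 16
byte 6: (3c ^ e2) ^ 20 = de ^ 20 = fe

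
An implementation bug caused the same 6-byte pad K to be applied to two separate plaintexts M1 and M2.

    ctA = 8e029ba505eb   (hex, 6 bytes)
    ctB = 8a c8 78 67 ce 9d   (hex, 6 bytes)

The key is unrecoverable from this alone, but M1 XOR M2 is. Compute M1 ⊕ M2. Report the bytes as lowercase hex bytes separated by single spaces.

ctA ⊕ ctB = (M1 ⊕ K) ⊕ (M2 ⊕ K) = M1 ⊕ M2 — the shared key cancels under XOR.
byte 0: 8e xor 8a = 04
byte 1: 02 xor c8 = ca
byte 2: 9b xor 78 = e3
byte 3: a5 xor 67 = c2
byte 4: 05 xor ce = cb
byte 5: eb xor 9d = 76

04 ca e3 c2 cb 76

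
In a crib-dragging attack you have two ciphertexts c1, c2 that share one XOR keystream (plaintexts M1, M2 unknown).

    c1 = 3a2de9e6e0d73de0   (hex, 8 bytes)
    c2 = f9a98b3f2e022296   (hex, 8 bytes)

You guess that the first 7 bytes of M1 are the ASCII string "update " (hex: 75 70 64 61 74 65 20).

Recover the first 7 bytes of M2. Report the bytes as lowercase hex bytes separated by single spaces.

b6 f4 06 b8 ba b0 3f

First, c1 ⊕ c2 = (M1 ⊕ K) ⊕ (M2 ⊕ K) = M1 ⊕ M2, so the key drops out. Then M2 = (M1 ⊕ M2) ⊕ M1 over the first 7 bytes.
byte 0: (3a XOR f9) XOR 75 = c3 XOR 75 = b6
byte 1: (2d XOR a9) XOR 70 = 84 XOR 70 = f4
byte 2: (e9 XOR 8b) XOR 64 = 62 XOR 64 = 06
byte 3: (e6 XOR 3f) XOR 61 = d9 XOR 61 = b8
byte 4: (e0 XOR 2e) XOR 74 = ce XOR 74 = ba
byte 5: (d7 XOR 02) XOR 65 = d5 XOR 65 = b0
byte 6: (3d XOR 22) XOR 20 = 1f XOR 20 = 3f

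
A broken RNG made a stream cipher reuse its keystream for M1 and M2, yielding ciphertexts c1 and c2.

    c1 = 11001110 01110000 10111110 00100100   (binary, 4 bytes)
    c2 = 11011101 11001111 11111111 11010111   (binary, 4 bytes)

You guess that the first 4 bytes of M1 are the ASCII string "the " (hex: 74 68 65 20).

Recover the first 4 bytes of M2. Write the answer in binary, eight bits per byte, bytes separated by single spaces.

01100111 11010111 00100100 11010011

First, c1 ⊕ c2 = (M1 ⊕ K) ⊕ (M2 ⊕ K) = M1 ⊕ M2, so the key drops out. Then M2 = (M1 ⊕ M2) ⊕ M1 over the first 4 bytes.
byte 0: (ce ^ dd) ^ 74 = 13 ^ 74 = 67
byte 1: (70 ^ cf) ^ 68 = bf ^ 68 = d7
byte 2: (be ^ ff) ^ 65 = 41 ^ 65 = 24
byte 3: (24 ^ d7) ^ 20 = f3 ^ 20 = d3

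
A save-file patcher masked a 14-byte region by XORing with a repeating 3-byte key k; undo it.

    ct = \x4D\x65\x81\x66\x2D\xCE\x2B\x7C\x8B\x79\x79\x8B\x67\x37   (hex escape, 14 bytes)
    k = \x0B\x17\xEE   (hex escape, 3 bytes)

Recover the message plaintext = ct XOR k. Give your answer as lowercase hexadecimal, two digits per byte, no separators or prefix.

46726f6d3a20206b65726e656c20

The 3-byte key repeats, so the effective keystream is 0b 17 ee 0b 17 ee 0b 17 ee 0b 17 ee 0b 17.
byte 0:  77 xor  11 =  70
byte 1: 101 xor  23 = 114
byte 2: 129 xor 238 = 111
byte 3: 102 xor  11 = 109
byte 4:  45 xor  23 =  58
byte 5: 206 xor 238 =  32
byte 6:  43 xor  11 =  32
byte 7: 124 xor  23 = 107
byte 8: 139 xor 238 = 101
byte 9: 121 xor  11 = 114
byte 10: 121 xor  23 = 110
byte 11: 139 xor 238 = 101
byte 12: 103 xor  11 = 108
byte 13:  55 xor  23 =  32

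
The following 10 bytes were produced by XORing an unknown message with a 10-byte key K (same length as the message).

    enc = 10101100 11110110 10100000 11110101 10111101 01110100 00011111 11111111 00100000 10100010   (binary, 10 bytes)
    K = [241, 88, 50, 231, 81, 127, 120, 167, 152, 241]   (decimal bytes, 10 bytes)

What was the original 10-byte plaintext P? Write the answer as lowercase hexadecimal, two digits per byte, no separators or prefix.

XOR is its own inverse, so applying the key byte-wise gives the result directly.
ac ^ f1 = 5d
f6 ^ 58 = ae
a0 ^ 32 = 92
f5 ^ e7 = 12
bd ^ 51 = ec
74 ^ 7f = 0b
1f ^ 78 = 67
ff ^ a7 = 58
20 ^ 98 = b8
a2 ^ f1 = 53

5dae9212ec0b6758b853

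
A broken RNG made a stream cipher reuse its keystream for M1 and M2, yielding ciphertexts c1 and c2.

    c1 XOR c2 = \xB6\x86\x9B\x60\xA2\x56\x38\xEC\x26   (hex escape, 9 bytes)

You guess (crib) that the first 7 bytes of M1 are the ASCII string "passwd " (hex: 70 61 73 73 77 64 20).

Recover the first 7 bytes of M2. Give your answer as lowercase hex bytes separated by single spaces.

c6 e7 e8 13 d5 32 18

Since c1 ⊕ c2 = M1 ⊕ M2, XORing with the guessed M1 bytes yields the corresponding M2 bytes: M2 = (c1 ⊕ c2) ⊕ M1.
10110110 XOR 01110000 = 11000110
10000110 XOR 01100001 = 11100111
10011011 XOR 01110011 = 11101000
01100000 XOR 01110011 = 00010011
10100010 XOR 01110111 = 11010101
01010110 XOR 01100100 = 00110010
00111000 XOR 00100000 = 00011000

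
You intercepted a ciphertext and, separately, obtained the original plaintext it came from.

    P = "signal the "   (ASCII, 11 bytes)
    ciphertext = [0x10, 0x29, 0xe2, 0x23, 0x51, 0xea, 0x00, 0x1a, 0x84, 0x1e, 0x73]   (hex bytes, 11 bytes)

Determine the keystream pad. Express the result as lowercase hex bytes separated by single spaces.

63 40 85 4d 30 86 20 6e ec 7b 53

Since ciphertext = P ⊕ pad, XORing both sides with P gives pad = P ⊕ ciphertext.
73 ^ 10 = 63
69 ^ 29 = 40
67 ^ e2 = 85
6e ^ 23 = 4d
61 ^ 51 = 30
6c ^ ea = 86
20 ^ 00 = 20
74 ^ 1a = 6e
68 ^ 84 = ec
65 ^ 1e = 7b
20 ^ 73 = 53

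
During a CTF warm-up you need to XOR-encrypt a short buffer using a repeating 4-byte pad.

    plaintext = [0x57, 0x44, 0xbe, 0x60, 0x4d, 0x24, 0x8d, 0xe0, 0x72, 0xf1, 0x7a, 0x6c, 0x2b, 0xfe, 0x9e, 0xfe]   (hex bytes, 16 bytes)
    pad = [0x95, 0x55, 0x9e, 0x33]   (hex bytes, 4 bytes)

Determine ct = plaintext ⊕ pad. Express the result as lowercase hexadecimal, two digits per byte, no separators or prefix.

c2112053d87113d3e7a4e45fbeab00cd

The 4-byte key repeats, so the effective keystream is 95 55 9e 33 95 55 9e 33 95 55 9e 33 95 55 9e 33.
byte 0: 57 ⊕ 95 = c2
byte 1: 44 ⊕ 55 = 11
byte 2: be ⊕ 9e = 20
byte 3: 60 ⊕ 33 = 53
byte 4: 4d ⊕ 95 = d8
byte 5: 24 ⊕ 55 = 71
byte 6: 8d ⊕ 9e = 13
byte 7: e0 ⊕ 33 = d3
byte 8: 72 ⊕ 95 = e7
byte 9: f1 ⊕ 55 = a4
byte 10: 7a ⊕ 9e = e4
byte 11: 6c ⊕ 33 = 5f
byte 12: 2b ⊕ 95 = be
byte 13: fe ⊕ 55 = ab
byte 14: 9e ⊕ 9e = 00
byte 15: fe ⊕ 33 = cd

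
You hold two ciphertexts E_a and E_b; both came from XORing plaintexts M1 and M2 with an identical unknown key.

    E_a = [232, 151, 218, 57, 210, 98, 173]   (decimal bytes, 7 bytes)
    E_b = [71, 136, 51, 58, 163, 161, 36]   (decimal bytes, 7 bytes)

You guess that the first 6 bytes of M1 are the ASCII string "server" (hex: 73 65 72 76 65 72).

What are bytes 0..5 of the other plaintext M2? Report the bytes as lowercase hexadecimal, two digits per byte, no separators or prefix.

dc7a9b7514b1

First, E_a ⊕ E_b = (M1 ⊕ K) ⊕ (M2 ⊕ K) = M1 ⊕ M2, so the key drops out. Then M2 = (M1 ⊕ M2) ⊕ M1 over the first 6 bytes.
byte 0: (e8 ⊕ 47) ⊕ 73 = af ⊕ 73 = dc
byte 1: (97 ⊕ 88) ⊕ 65 = 1f ⊕ 65 = 7a
byte 2: (da ⊕ 33) ⊕ 72 = e9 ⊕ 72 = 9b
byte 3: (39 ⊕ 3a) ⊕ 76 = 03 ⊕ 76 = 75
byte 4: (d2 ⊕ a3) ⊕ 65 = 71 ⊕ 65 = 14
byte 5: (62 ⊕ a1) ⊕ 72 = c3 ⊕ 72 = b1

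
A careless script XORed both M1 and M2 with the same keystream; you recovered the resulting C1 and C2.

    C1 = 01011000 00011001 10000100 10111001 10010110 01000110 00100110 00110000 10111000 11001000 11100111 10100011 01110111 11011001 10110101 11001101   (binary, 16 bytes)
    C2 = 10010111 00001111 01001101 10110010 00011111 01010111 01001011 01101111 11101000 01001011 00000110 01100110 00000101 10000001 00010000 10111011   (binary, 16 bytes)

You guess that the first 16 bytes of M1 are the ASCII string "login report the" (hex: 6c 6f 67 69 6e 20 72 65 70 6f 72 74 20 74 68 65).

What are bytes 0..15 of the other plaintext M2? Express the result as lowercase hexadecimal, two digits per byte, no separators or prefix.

a379ae62e7311f3a20ec93b1522ccd13

First, C1 ⊕ C2 = (M1 ⊕ K) ⊕ (M2 ⊕ K) = M1 ⊕ M2, so the key drops out. Then M2 = (M1 ⊕ M2) ⊕ M1 over the first 16 bytes.
byte 0: (58 XOR 97) XOR 6c = cf XOR 6c = a3
byte 1: (19 XOR 0f) XOR 6f = 16 XOR 6f = 79
byte 2: (84 XOR 4d) XOR 67 = c9 XOR 67 = ae
byte 3: (b9 XOR b2) XOR 69 = 0b XOR 69 = 62
byte 4: (96 XOR 1f) XOR 6e = 89 XOR 6e = e7
byte 5: (46 XOR 57) XOR 20 = 11 XOR 20 = 31
byte 6: (26 XOR 4b) XOR 72 = 6d XOR 72 = 1f
byte 7: (30 XOR 6f) XOR 65 = 5f XOR 65 = 3a
byte 8: (b8 XOR e8) XOR 70 = 50 XOR 70 = 20
byte 9: (c8 XOR 4b) XOR 6f = 83 XOR 6f = ec
byte 10: (e7 XOR 06) XOR 72 = e1 XOR 72 = 93
byte 11: (a3 XOR 66) XOR 74 = c5 XOR 74 = b1
byte 12: (77 XOR 05) XOR 20 = 72 XOR 20 = 52
byte 13: (d9 XOR 81) XOR 74 = 58 XOR 74 = 2c
byte 14: (b5 XOR 10) XOR 68 = a5 XOR 68 = cd
byte 15: (cd XOR bb) XOR 65 = 76 XOR 65 = 13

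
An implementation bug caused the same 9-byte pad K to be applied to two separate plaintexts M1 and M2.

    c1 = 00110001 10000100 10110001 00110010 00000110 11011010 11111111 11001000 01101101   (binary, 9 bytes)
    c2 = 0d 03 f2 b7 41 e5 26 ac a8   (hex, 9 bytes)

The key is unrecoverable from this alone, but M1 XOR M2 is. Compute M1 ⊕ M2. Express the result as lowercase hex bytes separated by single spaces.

3c 87 43 85 47 3f d9 64 c5

c1 ⊕ c2 = (M1 ⊕ K) ⊕ (M2 ⊕ K) = M1 ⊕ M2 — the shared key cancels under XOR.
 49 XOR  13 =  60
132 XOR   3 = 135
177 XOR 242 =  67
 50 XOR 183 = 133
  6 XOR  65 =  71
218 XOR 229 =  63
255 XOR  38 = 217
200 XOR 172 = 100
109 XOR 168 = 197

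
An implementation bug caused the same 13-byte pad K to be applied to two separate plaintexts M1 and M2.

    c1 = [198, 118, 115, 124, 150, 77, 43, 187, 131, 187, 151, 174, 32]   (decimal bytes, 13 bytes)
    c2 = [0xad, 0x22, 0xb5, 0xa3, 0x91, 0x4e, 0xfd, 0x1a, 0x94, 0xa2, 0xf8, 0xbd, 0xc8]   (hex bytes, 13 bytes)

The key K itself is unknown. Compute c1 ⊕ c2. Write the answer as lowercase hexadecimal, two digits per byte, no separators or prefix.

6b54c6df0703d6a117196f13e8

c1 ⊕ c2 = (M1 ⊕ K) ⊕ (M2 ⊕ K) = M1 ⊕ M2 — the shared key cancels under XOR.
198 XOR 173 = 107
118 XOR  34 =  84
115 XOR 181 = 198
124 XOR 163 = 223
150 XOR 145 =   7
 77 XOR  78 =   3
 43 XOR 253 = 214
187 XOR  26 = 161
131 XOR 148 =  23
187 XOR 162 =  25
151 XOR 248 = 111
174 XOR 189 =  19
 32 XOR 200 = 232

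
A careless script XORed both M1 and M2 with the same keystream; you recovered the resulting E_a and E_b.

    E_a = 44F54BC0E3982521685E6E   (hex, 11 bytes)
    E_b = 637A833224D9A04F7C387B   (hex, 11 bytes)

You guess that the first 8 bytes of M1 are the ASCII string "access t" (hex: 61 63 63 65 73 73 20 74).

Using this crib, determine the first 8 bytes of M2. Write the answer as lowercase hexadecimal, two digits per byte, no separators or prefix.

First, E_a ⊕ E_b = (M1 ⊕ K) ⊕ (M2 ⊕ K) = M1 ⊕ M2, so the key drops out. Then M2 = (M1 ⊕ M2) ⊕ M1 over the first 8 bytes.
byte 0: (44 ⊕ 63) ⊕ 61 = 27 ⊕ 61 = 46
byte 1: (f5 ⊕ 7a) ⊕ 63 = 8f ⊕ 63 = ec
byte 2: (4b ⊕ 83) ⊕ 63 = c8 ⊕ 63 = ab
byte 3: (c0 ⊕ 32) ⊕ 65 = f2 ⊕ 65 = 97
byte 4: (e3 ⊕ 24) ⊕ 73 = c7 ⊕ 73 = b4
byte 5: (98 ⊕ d9) ⊕ 73 = 41 ⊕ 73 = 32
byte 6: (25 ⊕ a0) ⊕ 20 = 85 ⊕ 20 = a5
byte 7: (21 ⊕ 4f) ⊕ 74 = 6e ⊕ 74 = 1a

46ecab97b432a51a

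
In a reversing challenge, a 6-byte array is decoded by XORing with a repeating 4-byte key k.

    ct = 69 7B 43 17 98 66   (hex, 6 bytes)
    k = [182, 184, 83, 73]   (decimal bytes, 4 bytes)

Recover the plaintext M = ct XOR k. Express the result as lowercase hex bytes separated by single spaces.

df c3 10 5e 2e de

The 4-byte key repeats, so the effective keystream is b6 b8 53 49 b6 b8.
byte 0: 69 ^ b6 = df
byte 1: 7b ^ b8 = c3
byte 2: 43 ^ 53 = 10
byte 3: 17 ^ 49 = 5e
byte 4: 98 ^ b6 = 2e
byte 5: 66 ^ b8 = de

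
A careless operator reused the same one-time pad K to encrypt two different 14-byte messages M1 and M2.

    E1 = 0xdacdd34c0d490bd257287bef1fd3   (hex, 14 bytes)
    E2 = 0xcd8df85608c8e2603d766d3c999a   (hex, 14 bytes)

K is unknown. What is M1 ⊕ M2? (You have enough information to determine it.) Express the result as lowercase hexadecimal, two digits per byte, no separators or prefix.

17402b1a0581e9b26a5e16d38649

E1 ⊕ E2 = (M1 ⊕ K) ⊕ (M2 ⊕ K) = M1 ⊕ M2 — the shared key cancels under XOR.
218 ^ 205 =  23
205 ^ 141 =  64
211 ^ 248 =  43
 76 ^  86 =  26
 13 ^   8 =   5
 73 ^ 200 = 129
 11 ^ 226 = 233
210 ^  96 = 178
 87 ^  61 = 106
 40 ^ 118 =  94
123 ^ 109 =  22
239 ^  60 = 211
 31 ^ 153 = 134
211 ^ 154 =  73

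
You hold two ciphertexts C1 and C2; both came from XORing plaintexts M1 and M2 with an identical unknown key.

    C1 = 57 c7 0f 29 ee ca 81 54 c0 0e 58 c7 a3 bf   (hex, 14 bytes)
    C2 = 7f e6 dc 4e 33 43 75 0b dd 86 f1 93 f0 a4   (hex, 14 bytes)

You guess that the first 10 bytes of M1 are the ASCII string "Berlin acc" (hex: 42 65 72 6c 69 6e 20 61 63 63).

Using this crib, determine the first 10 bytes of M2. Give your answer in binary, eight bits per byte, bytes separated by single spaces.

01101010 01000100 10100001 00001011 10110100 11100111 11010100 00111110 01111110 11101011

First, C1 ⊕ C2 = (M1 ⊕ K) ⊕ (M2 ⊕ K) = M1 ⊕ M2, so the key drops out. Then M2 = (M1 ⊕ M2) ⊕ M1 over the first 10 bytes.
byte 0: (57 ⊕ 7f) ⊕ 42 = 28 ⊕ 42 = 6a
byte 1: (c7 ⊕ e6) ⊕ 65 = 21 ⊕ 65 = 44
byte 2: (0f ⊕ dc) ⊕ 72 = d3 ⊕ 72 = a1
byte 3: (29 ⊕ 4e) ⊕ 6c = 67 ⊕ 6c = 0b
byte 4: (ee ⊕ 33) ⊕ 69 = dd ⊕ 69 = b4
byte 5: (ca ⊕ 43) ⊕ 6e = 89 ⊕ 6e = e7
byte 6: (81 ⊕ 75) ⊕ 20 = f4 ⊕ 20 = d4
byte 7: (54 ⊕ 0b) ⊕ 61 = 5f ⊕ 61 = 3e
byte 8: (c0 ⊕ dd) ⊕ 63 = 1d ⊕ 63 = 7e
byte 9: (0e ⊕ 86) ⊕ 63 = 88 ⊕ 63 = eb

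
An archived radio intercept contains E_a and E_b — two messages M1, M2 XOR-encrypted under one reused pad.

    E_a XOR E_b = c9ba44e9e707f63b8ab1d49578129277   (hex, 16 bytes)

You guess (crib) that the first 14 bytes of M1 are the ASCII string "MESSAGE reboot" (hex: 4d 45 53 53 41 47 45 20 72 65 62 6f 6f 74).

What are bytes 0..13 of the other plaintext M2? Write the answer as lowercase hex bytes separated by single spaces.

Since E_a ⊕ E_b = M1 ⊕ M2, XORing with the guessed M1 bytes yields the corresponding M2 bytes: M2 = (E_a ⊕ E_b) ⊕ M1.
11001001 ⊕ 01001101 = 10000100
10111010 ⊕ 01000101 = 11111111
01000100 ⊕ 01010011 = 00010111
11101001 ⊕ 01010011 = 10111010
11100111 ⊕ 01000001 = 10100110
00000111 ⊕ 01000111 = 01000000
11110110 ⊕ 01000101 = 10110011
00111011 ⊕ 00100000 = 00011011
10001010 ⊕ 01110010 = 11111000
10110001 ⊕ 01100101 = 11010100
11010100 ⊕ 01100010 = 10110110
10010101 ⊕ 01101111 = 11111010
01111000 ⊕ 01101111 = 00010111
00010010 ⊕ 01110100 = 01100110

84 ff 17 ba a6 40 b3 1b f8 d4 b6 fa 17 66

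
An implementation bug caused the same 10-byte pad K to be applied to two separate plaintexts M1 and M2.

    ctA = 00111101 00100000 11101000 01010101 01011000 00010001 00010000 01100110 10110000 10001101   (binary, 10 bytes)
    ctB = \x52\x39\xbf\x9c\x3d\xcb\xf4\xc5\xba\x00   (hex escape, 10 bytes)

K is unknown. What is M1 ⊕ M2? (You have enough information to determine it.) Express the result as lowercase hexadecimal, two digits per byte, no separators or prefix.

6f1957c965dae4a30a8d

ctA ⊕ ctB = (M1 ⊕ K) ⊕ (M2 ⊕ K) = M1 ⊕ M2 — the shared key cancels under XOR.
3d ⊕ 52 = 6f
20 ⊕ 39 = 19
e8 ⊕ bf = 57
55 ⊕ 9c = c9
58 ⊕ 3d = 65
11 ⊕ cb = da
10 ⊕ f4 = e4
66 ⊕ c5 = a3
b0 ⊕ ba = 0a
8d ⊕ 00 = 8d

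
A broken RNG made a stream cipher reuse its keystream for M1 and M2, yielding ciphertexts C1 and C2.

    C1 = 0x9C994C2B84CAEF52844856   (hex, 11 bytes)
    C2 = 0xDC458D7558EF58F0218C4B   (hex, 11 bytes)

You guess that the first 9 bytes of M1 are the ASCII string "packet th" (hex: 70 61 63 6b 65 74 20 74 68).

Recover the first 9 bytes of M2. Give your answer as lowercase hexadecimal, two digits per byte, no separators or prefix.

30bda235b95197d6cd

First, C1 ⊕ C2 = (M1 ⊕ K) ⊕ (M2 ⊕ K) = M1 ⊕ M2, so the key drops out. Then M2 = (M1 ⊕ M2) ⊕ M1 over the first 9 bytes.
byte 0: (9c ^ dc) ^ 70 = 40 ^ 70 = 30
byte 1: (99 ^ 45) ^ 61 = dc ^ 61 = bd
byte 2: (4c ^ 8d) ^ 63 = c1 ^ 63 = a2
byte 3: (2b ^ 75) ^ 6b = 5e ^ 6b = 35
byte 4: (84 ^ 58) ^ 65 = dc ^ 65 = b9
byte 5: (ca ^ ef) ^ 74 = 25 ^ 74 = 51
byte 6: (ef ^ 58) ^ 20 = b7 ^ 20 = 97
byte 7: (52 ^ f0) ^ 74 = a2 ^ 74 = d6
byte 8: (84 ^ 21) ^ 68 = a5 ^ 68 = cd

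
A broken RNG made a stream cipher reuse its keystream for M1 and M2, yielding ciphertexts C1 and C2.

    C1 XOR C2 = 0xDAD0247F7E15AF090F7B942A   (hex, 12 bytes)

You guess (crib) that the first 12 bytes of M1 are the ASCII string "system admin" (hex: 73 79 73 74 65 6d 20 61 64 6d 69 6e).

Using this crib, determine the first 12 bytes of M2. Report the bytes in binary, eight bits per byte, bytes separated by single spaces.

Since C1 ⊕ C2 = M1 ⊕ M2, XORing with the guessed M1 bytes yields the corresponding M2 bytes: M2 = (C1 ⊕ C2) ⊕ M1.
218 ^ 115 = 169
208 ^ 121 = 169
 36 ^ 115 =  87
127 ^ 116 =  11
126 ^ 101 =  27
 21 ^ 109 = 120
175 ^  32 = 143
  9 ^  97 = 104
 15 ^ 100 = 107
123 ^ 109 =  22
148 ^ 105 = 253
 42 ^ 110 =  68

10101001 10101001 01010111 00001011 00011011 01111000 10001111 01101000 01101011 00010110 11111101 01000100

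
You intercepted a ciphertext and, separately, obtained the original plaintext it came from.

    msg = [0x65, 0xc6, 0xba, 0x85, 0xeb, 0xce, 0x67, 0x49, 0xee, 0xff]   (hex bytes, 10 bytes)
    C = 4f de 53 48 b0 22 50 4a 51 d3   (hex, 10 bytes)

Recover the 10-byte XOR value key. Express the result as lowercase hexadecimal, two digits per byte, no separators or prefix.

2a18e9cd5bec3703bf2c

Since C = msg ⊕ key, XORing both sides with msg gives key = msg ⊕ C.
65 xor 4f = 2a
c6 xor de = 18
ba xor 53 = e9
85 xor 48 = cd
eb xor b0 = 5b
ce xor 22 = ec
67 xor 50 = 37
49 xor 4a = 03
ee xor 51 = bf
ff xor d3 = 2c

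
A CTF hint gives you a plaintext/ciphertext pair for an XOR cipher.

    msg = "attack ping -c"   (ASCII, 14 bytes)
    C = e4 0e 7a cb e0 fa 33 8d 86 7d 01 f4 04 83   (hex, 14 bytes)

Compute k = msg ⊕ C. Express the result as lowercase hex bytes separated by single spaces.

Since C = msg ⊕ k, XORing both sides with msg gives k = msg ⊕ C.
61 XOR e4 = 85
74 XOR 0e = 7a
74 XOR 7a = 0e
61 XOR cb = aa
63 XOR e0 = 83
6b XOR fa = 91
20 XOR 33 = 13
70 XOR 8d = fd
69 XOR 86 = ef
6e XOR 7d = 13
67 XOR 01 = 66
20 XOR f4 = d4
2d XOR 04 = 29
63 XOR 83 = e0

85 7a 0e aa 83 91 13 fd ef 13 66 d4 29 e0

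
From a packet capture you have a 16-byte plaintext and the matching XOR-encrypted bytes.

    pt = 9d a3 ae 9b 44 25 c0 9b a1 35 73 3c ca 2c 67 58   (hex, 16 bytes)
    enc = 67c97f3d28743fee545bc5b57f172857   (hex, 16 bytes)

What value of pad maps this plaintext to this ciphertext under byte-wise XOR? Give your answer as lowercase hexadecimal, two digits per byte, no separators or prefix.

Since enc = pt ⊕ pad, XORing both sides with pt gives pad = pt ⊕ enc.
byte 0: 157 XOR 103 = 250
byte 1: 163 XOR 201 = 106
byte 2: 174 XOR 127 = 209
byte 3: 155 XOR  61 = 166
byte 4:  68 XOR  40 = 108
byte 5:  37 XOR 116 =  81
byte 6: 192 XOR  63 = 255
byte 7: 155 XOR 238 = 117
byte 8: 161 XOR  84 = 245
byte 9:  53 XOR  91 = 110
byte 10: 115 XOR 197 = 182
byte 11:  60 XOR 181 = 137
byte 12: 202 XOR 127 = 181
byte 13:  44 XOR  23 =  59
byte 14: 103 XOR  40 =  79
byte 15:  88 XOR  87 =  15

fa6ad1a66c51ff75f56eb689b53b4f0f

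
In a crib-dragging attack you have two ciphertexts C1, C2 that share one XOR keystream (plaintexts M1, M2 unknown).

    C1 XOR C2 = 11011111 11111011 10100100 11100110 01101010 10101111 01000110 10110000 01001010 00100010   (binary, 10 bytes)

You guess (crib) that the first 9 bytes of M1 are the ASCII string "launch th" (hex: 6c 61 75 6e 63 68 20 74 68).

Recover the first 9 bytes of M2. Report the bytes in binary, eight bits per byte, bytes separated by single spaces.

Since C1 ⊕ C2 = M1 ⊕ M2, XORing with the guessed M1 bytes yields the corresponding M2 bytes: M2 = (C1 ⊕ C2) ⊕ M1.
11011111 ^ 01101100 = 10110011
11111011 ^ 01100001 = 10011010
10100100 ^ 01110101 = 11010001
11100110 ^ 01101110 = 10001000
01101010 ^ 01100011 = 00001001
10101111 ^ 01101000 = 11000111
01000110 ^ 00100000 = 01100110
10110000 ^ 01110100 = 11000100
01001010 ^ 01101000 = 00100010

10110011 10011010 11010001 10001000 00001001 11000111 01100110 11000100 00100010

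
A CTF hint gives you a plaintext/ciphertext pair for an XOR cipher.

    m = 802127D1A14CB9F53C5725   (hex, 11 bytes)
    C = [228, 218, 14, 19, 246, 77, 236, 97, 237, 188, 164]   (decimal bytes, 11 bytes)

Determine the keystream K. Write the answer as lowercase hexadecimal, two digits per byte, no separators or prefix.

Since C = m ⊕ K, XORing both sides with m gives K = m ⊕ C.
byte 0: 80 ⊕ e4 = 64
byte 1: 21 ⊕ da = fb
byte 2: 27 ⊕ 0e = 29
byte 3: d1 ⊕ 13 = c2
byte 4: a1 ⊕ f6 = 57
byte 5: 4c ⊕ 4d = 01
byte 6: b9 ⊕ ec = 55
byte 7: f5 ⊕ 61 = 94
byte 8: 3c ⊕ ed = d1
byte 9: 57 ⊕ bc = eb
byte 10: 25 ⊕ a4 = 81

64fb29c257015594d1eb81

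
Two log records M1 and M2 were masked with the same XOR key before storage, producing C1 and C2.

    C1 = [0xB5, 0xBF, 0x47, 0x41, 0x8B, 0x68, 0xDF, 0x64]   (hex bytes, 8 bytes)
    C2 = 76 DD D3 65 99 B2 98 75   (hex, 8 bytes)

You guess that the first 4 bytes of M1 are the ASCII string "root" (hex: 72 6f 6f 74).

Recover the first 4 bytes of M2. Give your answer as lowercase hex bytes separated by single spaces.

b1 0d fb 50

First, C1 ⊕ C2 = (M1 ⊕ K) ⊕ (M2 ⊕ K) = M1 ⊕ M2, so the key drops out. Then M2 = (M1 ⊕ M2) ⊕ M1 over the first 4 bytes.
byte 0: (b5 xor 76) xor 72 = c3 xor 72 = b1
byte 1: (bf xor dd) xor 6f = 62 xor 6f = 0d
byte 2: (47 xor d3) xor 6f = 94 xor 6f = fb
byte 3: (41 xor 65) xor 74 = 24 xor 74 = 50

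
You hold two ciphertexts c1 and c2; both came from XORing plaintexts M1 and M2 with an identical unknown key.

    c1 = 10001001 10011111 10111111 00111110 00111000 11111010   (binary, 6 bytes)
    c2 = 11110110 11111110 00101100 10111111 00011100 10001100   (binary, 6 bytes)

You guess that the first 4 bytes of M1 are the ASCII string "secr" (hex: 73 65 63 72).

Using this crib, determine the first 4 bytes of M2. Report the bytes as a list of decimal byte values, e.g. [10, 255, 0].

[12, 4, 240, 243]

First, c1 ⊕ c2 = (M1 ⊕ K) ⊕ (M2 ⊕ K) = M1 ⊕ M2, so the key drops out. Then M2 = (M1 ⊕ M2) ⊕ M1 over the first 4 bytes.
byte 0: (89 ⊕ f6) ⊕ 73 = 7f ⊕ 73 = 0c
byte 1: (9f ⊕ fe) ⊕ 65 = 61 ⊕ 65 = 04
byte 2: (bf ⊕ 2c) ⊕ 63 = 93 ⊕ 63 = f0
byte 3: (3e ⊕ bf) ⊕ 72 = 81 ⊕ 72 = f3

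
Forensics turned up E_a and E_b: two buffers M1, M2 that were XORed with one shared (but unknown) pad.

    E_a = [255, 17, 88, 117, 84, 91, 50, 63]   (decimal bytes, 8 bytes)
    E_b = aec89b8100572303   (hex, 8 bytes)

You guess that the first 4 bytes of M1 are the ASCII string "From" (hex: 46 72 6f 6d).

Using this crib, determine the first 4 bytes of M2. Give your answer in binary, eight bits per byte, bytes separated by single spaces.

00010111 10101011 10101100 10011001

First, E_a ⊕ E_b = (M1 ⊕ K) ⊕ (M2 ⊕ K) = M1 ⊕ M2, so the key drops out. Then M2 = (M1 ⊕ M2) ⊕ M1 over the first 4 bytes.
byte 0: (ff ^ ae) ^ 46 = 51 ^ 46 = 17
byte 1: (11 ^ c8) ^ 72 = d9 ^ 72 = ab
byte 2: (58 ^ 9b) ^ 6f = c3 ^ 6f = ac
byte 3: (75 ^ 81) ^ 6d = f4 ^ 6d = 99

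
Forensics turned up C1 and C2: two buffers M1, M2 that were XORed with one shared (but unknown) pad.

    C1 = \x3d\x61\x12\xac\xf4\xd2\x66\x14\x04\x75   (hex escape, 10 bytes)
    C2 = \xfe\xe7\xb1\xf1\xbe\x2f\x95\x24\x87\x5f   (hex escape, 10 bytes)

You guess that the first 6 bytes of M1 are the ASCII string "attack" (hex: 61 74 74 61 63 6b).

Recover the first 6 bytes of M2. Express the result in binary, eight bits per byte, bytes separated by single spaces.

10100010 11110010 11010111 00111100 00101001 10010110

First, C1 ⊕ C2 = (M1 ⊕ K) ⊕ (M2 ⊕ K) = M1 ⊕ M2, so the key drops out. Then M2 = (M1 ⊕ M2) ⊕ M1 over the first 6 bytes.
byte 0: (3d ⊕ fe) ⊕ 61 = c3 ⊕ 61 = a2
byte 1: (61 ⊕ e7) ⊕ 74 = 86 ⊕ 74 = f2
byte 2: (12 ⊕ b1) ⊕ 74 = a3 ⊕ 74 = d7
byte 3: (ac ⊕ f1) ⊕ 61 = 5d ⊕ 61 = 3c
byte 4: (f4 ⊕ be) ⊕ 63 = 4a ⊕ 63 = 29
byte 5: (d2 ⊕ 2f) ⊕ 6b = fd ⊕ 6b = 96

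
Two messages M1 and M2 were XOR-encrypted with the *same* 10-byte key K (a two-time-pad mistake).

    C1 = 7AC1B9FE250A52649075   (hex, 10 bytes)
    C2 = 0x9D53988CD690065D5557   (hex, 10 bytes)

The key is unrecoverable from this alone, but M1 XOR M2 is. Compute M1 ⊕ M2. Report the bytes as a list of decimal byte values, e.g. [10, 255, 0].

C1 ⊕ C2 = (M1 ⊕ K) ⊕ (M2 ⊕ K) = M1 ⊕ M2 — the shared key cancels under XOR.
7a XOR 9d = e7
c1 XOR 53 = 92
b9 XOR 98 = 21
fe XOR 8c = 72
25 XOR d6 = f3
0a XOR 90 = 9a
52 XOR 06 = 54
64 XOR 5d = 39
90 XOR 55 = c5
75 XOR 57 = 22

[231, 146, 33, 114, 243, 154, 84, 57, 197, 34]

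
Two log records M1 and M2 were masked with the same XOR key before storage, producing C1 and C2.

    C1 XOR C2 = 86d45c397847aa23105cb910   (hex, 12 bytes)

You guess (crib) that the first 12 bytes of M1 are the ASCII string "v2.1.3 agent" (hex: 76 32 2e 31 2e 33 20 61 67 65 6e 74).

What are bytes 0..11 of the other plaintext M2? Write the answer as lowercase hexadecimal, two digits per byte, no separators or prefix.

f0e6720856748a427739d764

Since C1 ⊕ C2 = M1 ⊕ M2, XORing with the guessed M1 bytes yields the corresponding M2 bytes: M2 = (C1 ⊕ C2) ⊕ M1.
byte 0: 86 xor 76 = f0
byte 1: d4 xor 32 = e6
byte 2: 5c xor 2e = 72
byte 3: 39 xor 31 = 08
byte 4: 78 xor 2e = 56
byte 5: 47 xor 33 = 74
byte 6: aa xor 20 = 8a
byte 7: 23 xor 61 = 42
byte 8: 10 xor 67 = 77
byte 9: 5c xor 65 = 39
byte 10: b9 xor 6e = d7
byte 11: 10 xor 74 = 64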